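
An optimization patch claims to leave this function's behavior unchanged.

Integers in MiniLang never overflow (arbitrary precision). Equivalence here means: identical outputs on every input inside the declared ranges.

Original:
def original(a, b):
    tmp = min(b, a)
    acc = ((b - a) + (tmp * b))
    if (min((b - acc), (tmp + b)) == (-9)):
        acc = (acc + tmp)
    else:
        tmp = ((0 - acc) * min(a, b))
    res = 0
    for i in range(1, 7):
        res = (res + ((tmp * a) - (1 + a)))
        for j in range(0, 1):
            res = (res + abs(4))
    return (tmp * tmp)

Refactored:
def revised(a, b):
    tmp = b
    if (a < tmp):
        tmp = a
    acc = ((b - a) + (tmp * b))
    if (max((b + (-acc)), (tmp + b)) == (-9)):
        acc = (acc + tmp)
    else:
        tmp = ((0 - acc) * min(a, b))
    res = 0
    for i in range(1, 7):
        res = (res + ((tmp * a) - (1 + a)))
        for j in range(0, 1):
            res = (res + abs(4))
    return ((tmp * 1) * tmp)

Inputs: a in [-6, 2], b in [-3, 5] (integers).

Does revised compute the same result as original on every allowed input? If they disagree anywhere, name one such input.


Run the pair on a=-6, b=-3.
original: tmp=-6, then acc=21, then (min((b - acc), (tmp + b)) == (-9)) is false, then tmp=126, then res=0, then (i=1), then res=-751, then (j=0), then res=-747, then (i=2), then res=-1498, then (j=0), then res=-1494, then (i=3), then res=-2245, then (j=0), then res=-2241, then (i=4), then res=-2992, then (j=0), then res=-2988, then (i=5), then res=-3739, then (j=0), then res=-3735, then (i=6), then res=-4486, then (j=0), then res=-4482, then returns 15876
revised: tmp=-3, then (a < tmp) is true, then tmp=-6, then acc=21, then (max((b + (-acc)), (tmp + b)) == (-9)) is true, then acc=15, then res=0, then (i=1), then res=41, then (j=0), then res=45, then (i=2), then res=86, then (j=0), then res=90, then (i=3), then res=131, then (j=0), then res=135, then (i=4), then res=176, then (j=0), then res=180, then (i=5), then res=221, then (j=0), then res=225, then (i=6), then res=266, then (j=0), then res=270, then returns 36
15876 vs 36 — the two versions disagree here.
verdict: not equivalent; witness: a=-6, b=-3


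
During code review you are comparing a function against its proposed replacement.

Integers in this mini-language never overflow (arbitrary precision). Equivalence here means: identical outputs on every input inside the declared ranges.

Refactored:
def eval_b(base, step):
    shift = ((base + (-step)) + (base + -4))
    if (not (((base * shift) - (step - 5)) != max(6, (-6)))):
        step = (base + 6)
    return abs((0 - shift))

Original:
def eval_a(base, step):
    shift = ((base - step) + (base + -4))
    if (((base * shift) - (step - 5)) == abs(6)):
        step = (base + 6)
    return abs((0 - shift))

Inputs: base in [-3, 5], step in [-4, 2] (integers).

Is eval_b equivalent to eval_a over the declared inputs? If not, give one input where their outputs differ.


Comparing the listings, the differences include: boolean connective usage differs, and arithmetic usage differs, and constant usage differs, and min/max/abs usage differs, and comparison usage differs.
Tracing base=4, step=-4: eval_a: shift becomes 8; next (((base * shift) - (step - 5)) == abs(6)) evaluates to false; next final value 8 | eval_b: shift becomes 8; next (not (((base * shift) - (step - 5)) != max(6, (-6)))) evaluates to false; next final value 8 — matching result 8.
Sweeping the whole domain (63 inputs) finds no disagreement.
verdict: equivalent


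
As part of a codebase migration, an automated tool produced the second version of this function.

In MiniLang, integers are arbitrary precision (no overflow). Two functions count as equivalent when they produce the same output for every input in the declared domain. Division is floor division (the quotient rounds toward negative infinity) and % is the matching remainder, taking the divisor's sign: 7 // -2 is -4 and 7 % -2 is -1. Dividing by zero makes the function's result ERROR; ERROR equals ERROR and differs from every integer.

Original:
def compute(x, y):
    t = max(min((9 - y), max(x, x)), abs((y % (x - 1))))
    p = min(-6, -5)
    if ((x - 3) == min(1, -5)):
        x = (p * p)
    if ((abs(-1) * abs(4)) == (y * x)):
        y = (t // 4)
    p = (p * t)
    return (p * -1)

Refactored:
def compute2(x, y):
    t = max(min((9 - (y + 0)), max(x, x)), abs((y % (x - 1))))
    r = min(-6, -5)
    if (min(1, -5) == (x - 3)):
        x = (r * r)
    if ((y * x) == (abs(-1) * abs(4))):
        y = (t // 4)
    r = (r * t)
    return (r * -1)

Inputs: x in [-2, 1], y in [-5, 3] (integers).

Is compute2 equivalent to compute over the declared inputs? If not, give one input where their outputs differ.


This is a faithful refactor — local variable names differ; also constant usage differs; also arithmetic usage differs, but the computed results match everywhere.
Spot check at x=-2, y=-3 — compute: t = 0; p = -6; ((x - 3) == min(1, -5)) -> true; x = 36; ((abs(-1) * abs(4)) == (y * x)) -> false; p = 0; return 0. compute2: t = 0; r = -6; (min(1, -5) == (x - 3)) -> true; x = 36; ((y * x) == (abs(-1) * abs(4))) -> false; r = 0; return 0. Both give 0.
Checked all 36 inputs in the declared domain: the outputs agree on every one.
verdict: equivalent


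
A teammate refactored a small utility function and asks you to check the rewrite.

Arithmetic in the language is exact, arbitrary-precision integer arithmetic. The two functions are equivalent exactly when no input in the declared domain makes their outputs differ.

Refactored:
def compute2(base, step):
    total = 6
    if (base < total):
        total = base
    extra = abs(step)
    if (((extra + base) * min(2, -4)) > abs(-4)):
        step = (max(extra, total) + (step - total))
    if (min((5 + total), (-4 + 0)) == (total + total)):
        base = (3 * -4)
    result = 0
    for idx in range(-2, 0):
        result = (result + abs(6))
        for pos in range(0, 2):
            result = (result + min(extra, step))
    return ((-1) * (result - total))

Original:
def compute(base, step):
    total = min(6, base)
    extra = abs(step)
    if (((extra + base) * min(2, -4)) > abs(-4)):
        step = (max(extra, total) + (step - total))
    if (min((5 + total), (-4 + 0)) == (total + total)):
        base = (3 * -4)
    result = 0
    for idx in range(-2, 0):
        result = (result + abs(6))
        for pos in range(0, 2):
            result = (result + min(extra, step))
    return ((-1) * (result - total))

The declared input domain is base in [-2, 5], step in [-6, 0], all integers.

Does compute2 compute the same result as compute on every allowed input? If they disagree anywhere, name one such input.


Reading the diff, among the changes: branching structure differs, statement counts differ, min/max/abs usage differs, comparison usage differs.
Tracing base=3, step=-3: compute: total becomes 3; next extra becomes 3; next (((extra + base) * min(2, -4)) > abs(-4)) evaluates to false; next (min((5 + total), (-4 + 0)) == (total + total)) evaluates to false; next result becomes 0; next at idx=-2:; next result becomes 6; next at pos=0:; next result becomes 3; next at pos=1:; next result becomes 0; next at idx=-1:; next result becomes 6; next at pos=0:; next result becomes 3; next at pos=1:; next result becomes 0; next final value 3 | compute2: total becomes 6; next (base < total) evaluates to true; next total becomes 3; next extra becomes 3; next (((extra + base) * min(2, -4)) > abs(-4)) evaluates to false; next (min((5 + total), (-4 + 0)) == (total + total)) evaluates to false; next result becomes 0; next at idx=-2:; next result becomes 6; next at pos=0:; next result becomes 3; next at pos=1:; next result becomes 0; next at idx=-1:; next result becomes 6; next at pos=0:; next result becomes 3; next at pos=1:; next result becomes 0; next final value 3 — matching result 3.
Every one of the 56 inputs gives matching results.
verdict: equivalent


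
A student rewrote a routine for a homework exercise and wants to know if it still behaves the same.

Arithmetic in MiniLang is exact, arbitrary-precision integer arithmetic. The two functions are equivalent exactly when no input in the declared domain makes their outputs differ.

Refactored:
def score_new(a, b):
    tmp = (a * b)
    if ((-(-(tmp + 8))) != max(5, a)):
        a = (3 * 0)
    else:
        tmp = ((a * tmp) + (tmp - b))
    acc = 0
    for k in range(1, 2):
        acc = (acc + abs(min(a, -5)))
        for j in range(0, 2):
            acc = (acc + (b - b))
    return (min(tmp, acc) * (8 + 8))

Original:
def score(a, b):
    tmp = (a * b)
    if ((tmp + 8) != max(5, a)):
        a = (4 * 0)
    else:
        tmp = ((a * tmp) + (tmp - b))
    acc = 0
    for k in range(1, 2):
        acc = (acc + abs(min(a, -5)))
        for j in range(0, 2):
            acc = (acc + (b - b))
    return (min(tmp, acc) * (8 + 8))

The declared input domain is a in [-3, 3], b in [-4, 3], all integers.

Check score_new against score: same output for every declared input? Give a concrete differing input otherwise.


Equivalent. The one real change (`4` became `3`) has no effect anywhere in the declared ranges.
Across all 56 domain points the two functions coincide.
Spot check at a=2, b=3 — score: tmp = 6; ((tmp + 8) != max(5, a)) -> true; a = 0; acc = 0; [k=1]; acc = 5; [j=0]; acc = 5; [j=1]; acc = 5; return 80. score_new: tmp = 6; ((-(-(tmp + 8))) != max(5, a)) -> true; a = 0; acc = 0; [k=1]; acc = 5; [j=0]; acc = 5; [j=1]; acc = 5; return 80. Both give 80.
verdict: equivalent


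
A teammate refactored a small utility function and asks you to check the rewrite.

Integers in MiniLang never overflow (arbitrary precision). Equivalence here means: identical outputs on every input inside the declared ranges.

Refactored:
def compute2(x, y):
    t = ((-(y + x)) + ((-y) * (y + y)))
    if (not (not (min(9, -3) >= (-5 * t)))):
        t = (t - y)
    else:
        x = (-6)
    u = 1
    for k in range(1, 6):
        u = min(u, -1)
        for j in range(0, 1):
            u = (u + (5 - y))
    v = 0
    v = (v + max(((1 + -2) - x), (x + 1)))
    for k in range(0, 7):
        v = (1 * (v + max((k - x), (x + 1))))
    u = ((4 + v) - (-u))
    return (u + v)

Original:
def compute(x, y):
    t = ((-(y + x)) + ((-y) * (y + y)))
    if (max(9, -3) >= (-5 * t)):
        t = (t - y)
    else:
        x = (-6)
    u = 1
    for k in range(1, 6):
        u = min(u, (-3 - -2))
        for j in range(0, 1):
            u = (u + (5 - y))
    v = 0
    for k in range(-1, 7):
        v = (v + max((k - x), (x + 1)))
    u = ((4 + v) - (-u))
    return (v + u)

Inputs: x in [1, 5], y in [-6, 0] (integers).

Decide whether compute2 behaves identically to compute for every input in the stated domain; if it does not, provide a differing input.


Evaluate both at x=1, y=0.
compute: t = -1; (max(9, -3) >= (-5 * t)) -> true; t = -1; u = 1; [k=1]; u = -1; [j=0]; u = 4; [k=2]; u = -1; [j=0]; u = 4; [k=3]; u = -1; [j=0]; u = 4; [k=4]; u = -1; [j=0]; u = 4; [k=5]; u = -1; [j=0]; u = 4; v = 0; [k=-1]; v = 2; [k=0]; v = 4; [k=1]; v = 6; [k=2]; v = 8; [k=3]; v = 10; [k=4]; v = 13; [k=5]; v = 17; [k=6]; v = 22; u = 30; return 52
compute2: t = -1; (not (not (min(9, -3) >= (-5 * t)))) -> false; x = -6; u = 1; [k=1]; u = -1; [j=0]; u = 4; [k=2]; u = -1; [j=0]; u = 4; [k=3]; u = -1; [j=0]; u = 4; [k=4]; u = -1; [j=0]; u = 4; [k=5]; u = -1; [j=0]; u = 4; v = 0; v = 5; [k=0]; v = 11; [k=1]; v = 18; [k=2]; v = 26; [k=3]; v = 35; [k=4]; v = 45; [k=5]; v = 56; [k=6]; v = 68; u = 76; return 144
52 vs 144 — the two versions disagree here.
verdict: not equivalent; witness: x=1, y=0


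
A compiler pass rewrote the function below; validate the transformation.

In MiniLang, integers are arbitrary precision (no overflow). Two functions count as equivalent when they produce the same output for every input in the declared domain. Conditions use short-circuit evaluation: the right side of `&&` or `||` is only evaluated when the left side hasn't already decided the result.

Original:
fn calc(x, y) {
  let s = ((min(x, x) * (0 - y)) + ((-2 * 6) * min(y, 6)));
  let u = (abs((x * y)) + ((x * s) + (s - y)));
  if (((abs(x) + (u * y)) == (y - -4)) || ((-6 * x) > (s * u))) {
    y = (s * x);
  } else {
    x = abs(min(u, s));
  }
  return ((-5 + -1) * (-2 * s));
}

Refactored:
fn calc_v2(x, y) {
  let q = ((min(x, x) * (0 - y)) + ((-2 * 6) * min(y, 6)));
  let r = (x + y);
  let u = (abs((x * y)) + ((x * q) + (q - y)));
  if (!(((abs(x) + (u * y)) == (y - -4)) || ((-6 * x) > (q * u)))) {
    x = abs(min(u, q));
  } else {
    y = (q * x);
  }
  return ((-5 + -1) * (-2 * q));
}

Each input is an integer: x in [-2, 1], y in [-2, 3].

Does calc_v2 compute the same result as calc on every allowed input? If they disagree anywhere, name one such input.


Comparing the listings, the differences include: arithmetic usage differs; also boolean connective usage differs; also statement counts differ; also local variable names differ.
As a probe, take x=-1, y=0: calc runs s becomes 0; next u becomes 0; next (((abs(x) + (u * y)) == (y - -4)) || ((-6 * x) > (s * u))) evaluates to true; next y becomes 0; next final value 0; calc_v2 runs q becomes 0; next r becomes -1; next u becomes 0; next (!(((abs(x) + (u * y)) == (y - -4)) || ((-6 * x) > (q * u)))) evaluates to false; next y becomes 0; next final value 0; both end at 0.
Across all 24 domain points the two functions coincide.
verdict: equivalent


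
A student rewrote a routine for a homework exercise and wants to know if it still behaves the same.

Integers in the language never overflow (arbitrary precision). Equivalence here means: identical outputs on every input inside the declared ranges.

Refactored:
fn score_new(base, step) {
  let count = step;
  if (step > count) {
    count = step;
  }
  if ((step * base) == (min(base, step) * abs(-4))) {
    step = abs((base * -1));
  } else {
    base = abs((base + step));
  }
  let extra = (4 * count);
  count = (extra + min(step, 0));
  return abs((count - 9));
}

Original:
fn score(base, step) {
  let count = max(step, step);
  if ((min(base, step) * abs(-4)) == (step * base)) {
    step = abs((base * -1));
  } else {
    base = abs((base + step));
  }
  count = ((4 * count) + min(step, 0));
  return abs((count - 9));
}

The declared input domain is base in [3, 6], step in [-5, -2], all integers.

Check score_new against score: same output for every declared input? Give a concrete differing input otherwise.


Changes here: statement counts differ; comparison usage differs; min/max/abs usage differs; branching structure differs; local variable names differ; the full 16-point sweep finds no disagreement.
verdict: equivalent


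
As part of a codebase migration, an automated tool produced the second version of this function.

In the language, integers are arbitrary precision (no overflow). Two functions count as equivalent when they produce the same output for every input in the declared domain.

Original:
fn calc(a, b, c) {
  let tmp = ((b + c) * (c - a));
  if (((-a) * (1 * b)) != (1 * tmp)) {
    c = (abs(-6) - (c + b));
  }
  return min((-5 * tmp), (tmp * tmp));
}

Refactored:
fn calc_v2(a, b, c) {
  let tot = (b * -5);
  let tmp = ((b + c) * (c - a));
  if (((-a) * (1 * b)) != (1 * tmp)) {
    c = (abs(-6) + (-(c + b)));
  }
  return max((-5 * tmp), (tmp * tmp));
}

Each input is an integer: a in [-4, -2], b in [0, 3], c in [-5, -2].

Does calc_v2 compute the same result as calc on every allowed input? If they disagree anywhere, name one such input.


Evaluate both at a=-4, b=0, c=-5.
calc: tmp=5, then (((-a) * (1 * b)) != (1 * tmp)) is true, then c=11, then returns -25
calc_v2: tot=0, then tmp=5, then (((-a) * (1 * b)) != (1 * tmp)) is true, then c=11, then returns 25
-25 against 25: the behavior changed.
verdict: not equivalent; witness: a=-4, b=0, c=-5


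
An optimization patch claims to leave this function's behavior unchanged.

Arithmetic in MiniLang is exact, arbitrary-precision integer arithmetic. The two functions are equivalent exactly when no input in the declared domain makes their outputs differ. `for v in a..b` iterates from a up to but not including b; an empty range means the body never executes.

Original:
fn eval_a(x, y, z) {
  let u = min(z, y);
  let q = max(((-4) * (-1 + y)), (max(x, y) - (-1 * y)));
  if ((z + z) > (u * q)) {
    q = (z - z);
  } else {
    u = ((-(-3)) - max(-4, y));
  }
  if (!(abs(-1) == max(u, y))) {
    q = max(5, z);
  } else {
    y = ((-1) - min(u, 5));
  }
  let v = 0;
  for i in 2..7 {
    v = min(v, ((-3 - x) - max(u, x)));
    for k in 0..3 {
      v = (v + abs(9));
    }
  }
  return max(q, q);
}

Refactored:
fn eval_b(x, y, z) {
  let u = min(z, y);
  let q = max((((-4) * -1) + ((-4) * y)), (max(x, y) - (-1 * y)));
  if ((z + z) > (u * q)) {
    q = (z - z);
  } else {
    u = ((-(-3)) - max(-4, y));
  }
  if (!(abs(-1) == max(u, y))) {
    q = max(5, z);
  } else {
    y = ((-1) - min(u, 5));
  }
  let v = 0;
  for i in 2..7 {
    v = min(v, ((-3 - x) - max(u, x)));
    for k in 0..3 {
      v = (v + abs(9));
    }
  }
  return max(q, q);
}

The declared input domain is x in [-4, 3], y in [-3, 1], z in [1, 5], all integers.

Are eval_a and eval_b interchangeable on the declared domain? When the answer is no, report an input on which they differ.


Although constant usage differs; and arithmetic usage differs, 200/200 inputs agree.
verdict: equivalent


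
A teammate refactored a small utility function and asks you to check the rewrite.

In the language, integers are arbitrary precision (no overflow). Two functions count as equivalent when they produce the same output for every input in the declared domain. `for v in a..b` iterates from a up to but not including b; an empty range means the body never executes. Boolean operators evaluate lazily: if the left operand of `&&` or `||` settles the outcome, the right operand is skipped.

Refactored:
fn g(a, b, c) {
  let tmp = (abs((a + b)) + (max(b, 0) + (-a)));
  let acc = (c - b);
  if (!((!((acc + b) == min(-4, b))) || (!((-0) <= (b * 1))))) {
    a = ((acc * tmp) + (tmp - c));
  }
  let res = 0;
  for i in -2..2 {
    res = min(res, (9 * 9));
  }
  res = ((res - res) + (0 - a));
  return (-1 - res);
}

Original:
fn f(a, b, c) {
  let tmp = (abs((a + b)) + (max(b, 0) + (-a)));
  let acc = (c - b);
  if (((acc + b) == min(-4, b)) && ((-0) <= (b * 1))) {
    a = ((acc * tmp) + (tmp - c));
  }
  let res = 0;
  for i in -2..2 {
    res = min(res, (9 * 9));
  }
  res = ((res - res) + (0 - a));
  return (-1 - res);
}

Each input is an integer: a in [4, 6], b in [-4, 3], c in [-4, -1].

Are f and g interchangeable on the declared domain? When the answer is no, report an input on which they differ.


This is a faithful refactor — boolean connective usage differs, but the computed results match everywhere.
One worked example (a=6, b=-2, c=-3) — f: tmp = -2; acc = -1; (((acc + b) == min(-4, b)) && ((-0) <= (b * 1))) -> false; res = 0; [i=-2]; res = 0; [i=-1]; res = 0; [i=0]; res = 0; [i=1]; res = 0; res = -6; return 5; g: tmp = -2; acc = -1; (!((!((acc + b) == min(-4, b))) || (!((-0) <= (b * 1))))) -> false; res = 0; [i=-2]; res = 0; [i=-1]; res = 0; [i=0]; res = 0; [i=1]; res = 0; res = -6; return 5; agreement on 5.
An exhaustive pass over the 96 declared inputs shows identical outputs.
verdict: equivalent


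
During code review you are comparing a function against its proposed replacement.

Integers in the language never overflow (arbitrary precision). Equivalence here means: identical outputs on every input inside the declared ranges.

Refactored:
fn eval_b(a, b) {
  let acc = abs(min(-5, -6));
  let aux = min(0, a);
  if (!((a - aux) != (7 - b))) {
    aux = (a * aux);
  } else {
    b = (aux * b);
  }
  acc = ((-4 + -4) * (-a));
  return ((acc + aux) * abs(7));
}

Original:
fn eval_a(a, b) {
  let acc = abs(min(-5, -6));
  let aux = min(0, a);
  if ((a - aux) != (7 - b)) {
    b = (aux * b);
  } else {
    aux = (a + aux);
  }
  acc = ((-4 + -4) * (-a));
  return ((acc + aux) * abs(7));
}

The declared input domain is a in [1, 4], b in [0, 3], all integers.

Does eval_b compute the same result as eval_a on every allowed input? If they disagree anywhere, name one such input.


On input a=4, b=3, eval_a returns 252 while eval_b returns 224.
verdict: not equivalent; witness: a=4, b=3


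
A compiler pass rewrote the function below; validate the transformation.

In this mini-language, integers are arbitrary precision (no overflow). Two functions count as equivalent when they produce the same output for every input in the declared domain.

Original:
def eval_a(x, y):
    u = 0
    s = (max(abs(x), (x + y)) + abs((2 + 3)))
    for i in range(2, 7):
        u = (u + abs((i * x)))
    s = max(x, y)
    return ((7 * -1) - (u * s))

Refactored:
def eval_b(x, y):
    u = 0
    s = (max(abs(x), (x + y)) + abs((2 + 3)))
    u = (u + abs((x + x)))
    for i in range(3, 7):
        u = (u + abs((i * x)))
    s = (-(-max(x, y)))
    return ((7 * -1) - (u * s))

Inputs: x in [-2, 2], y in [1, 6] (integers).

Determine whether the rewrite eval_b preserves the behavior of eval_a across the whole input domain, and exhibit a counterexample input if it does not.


Although min/max/abs usage differs; also statement counts differ; also arithmetic usage differs; also loop structure differs, 30/30 inputs agree.
verdict: equivalent


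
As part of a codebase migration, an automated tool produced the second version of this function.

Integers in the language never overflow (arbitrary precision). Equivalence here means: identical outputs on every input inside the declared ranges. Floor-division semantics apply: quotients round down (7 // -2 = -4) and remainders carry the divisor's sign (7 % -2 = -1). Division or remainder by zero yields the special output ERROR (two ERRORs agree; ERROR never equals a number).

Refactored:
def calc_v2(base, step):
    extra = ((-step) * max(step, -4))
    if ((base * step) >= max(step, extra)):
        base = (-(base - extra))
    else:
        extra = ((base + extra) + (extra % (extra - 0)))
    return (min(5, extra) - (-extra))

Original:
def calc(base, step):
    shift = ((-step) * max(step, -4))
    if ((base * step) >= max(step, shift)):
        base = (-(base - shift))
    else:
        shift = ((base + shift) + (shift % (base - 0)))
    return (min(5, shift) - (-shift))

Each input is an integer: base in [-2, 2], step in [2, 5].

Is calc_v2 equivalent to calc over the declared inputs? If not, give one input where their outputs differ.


At base=-2, step=3: calc gives -24, calc_v2 gives -22.
verdict: not equivalent; witness: base=-2, step=3


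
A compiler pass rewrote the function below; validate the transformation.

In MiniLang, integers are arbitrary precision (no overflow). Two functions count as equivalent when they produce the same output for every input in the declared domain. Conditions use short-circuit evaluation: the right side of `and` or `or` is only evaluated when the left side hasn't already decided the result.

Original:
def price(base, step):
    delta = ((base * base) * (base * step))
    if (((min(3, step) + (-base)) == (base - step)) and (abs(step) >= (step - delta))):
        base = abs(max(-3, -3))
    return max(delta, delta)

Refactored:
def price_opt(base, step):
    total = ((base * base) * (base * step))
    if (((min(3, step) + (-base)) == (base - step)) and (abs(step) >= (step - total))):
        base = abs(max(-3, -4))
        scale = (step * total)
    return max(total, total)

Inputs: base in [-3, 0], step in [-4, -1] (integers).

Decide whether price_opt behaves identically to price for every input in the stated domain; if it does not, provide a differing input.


Equivalent. Although `-3` became `-4`, no input in the stated domain can expose it.
Checked all 16 inputs in the declared domain: the outputs agree on every one.
Tracing base=-3, step=-2: price: delta := 54 | (((min(3, step) + (-base)) == (base - step)) and (abs(step) >= (step - delta))): false | result 54 | price_opt: total := 54 | (((min(3, step) + (-base)) == (base - step)) and (abs(step) >= (step - total))): false | result 54 — matching result 54.
verdict: equivalent


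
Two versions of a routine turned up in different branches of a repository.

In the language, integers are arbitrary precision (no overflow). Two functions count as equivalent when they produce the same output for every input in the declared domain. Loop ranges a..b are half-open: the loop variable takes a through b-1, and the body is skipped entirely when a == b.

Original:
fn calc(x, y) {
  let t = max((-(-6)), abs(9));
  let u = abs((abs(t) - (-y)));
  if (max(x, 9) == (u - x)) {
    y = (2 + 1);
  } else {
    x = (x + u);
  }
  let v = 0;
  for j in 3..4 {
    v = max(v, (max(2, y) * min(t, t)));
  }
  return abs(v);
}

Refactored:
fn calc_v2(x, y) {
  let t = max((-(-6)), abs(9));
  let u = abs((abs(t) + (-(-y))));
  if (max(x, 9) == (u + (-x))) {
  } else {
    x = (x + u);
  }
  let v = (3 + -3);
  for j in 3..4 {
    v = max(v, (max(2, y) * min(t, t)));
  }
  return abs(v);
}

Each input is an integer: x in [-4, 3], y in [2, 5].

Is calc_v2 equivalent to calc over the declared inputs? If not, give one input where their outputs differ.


Try x=2, y=2.
calc: t = 9; u = 11; (max(x, 9) == (u - x)) -> true; y = 3; v = 0; [j=3]; v = 27; return 27
calc_v2: t = 9; u = 11; (max(x, 9) == (u + (-x))) -> true; v = 0; [j=3]; v = 18; return 18
27 and 18 differ, so these are not the same function on this domain.
verdict: not equivalent; witness: x=2, y=2


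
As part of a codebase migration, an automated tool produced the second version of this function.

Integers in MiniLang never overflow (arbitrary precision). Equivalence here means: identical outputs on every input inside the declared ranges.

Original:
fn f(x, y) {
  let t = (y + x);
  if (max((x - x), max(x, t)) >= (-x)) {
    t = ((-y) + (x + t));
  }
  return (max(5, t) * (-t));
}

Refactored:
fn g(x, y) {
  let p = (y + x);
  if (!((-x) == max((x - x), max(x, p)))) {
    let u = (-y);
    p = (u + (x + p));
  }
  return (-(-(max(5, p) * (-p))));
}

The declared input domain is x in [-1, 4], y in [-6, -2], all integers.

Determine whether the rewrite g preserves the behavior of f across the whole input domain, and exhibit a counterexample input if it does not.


These are not equivalent — on x=-1, y=-6 the outputs split (35 vs 10).
f: t becomes -7; next (max((x - x), max(x, t)) >= (-x)) evaluates to false; next final value 35
g: p becomes -7; next (!((-x) == max((x - x), max(x, p)))) evaluates to true; next u becomes 6; next p becomes -2; next final value 10
verdict: not equivalent; witness: x=-1, y=-6


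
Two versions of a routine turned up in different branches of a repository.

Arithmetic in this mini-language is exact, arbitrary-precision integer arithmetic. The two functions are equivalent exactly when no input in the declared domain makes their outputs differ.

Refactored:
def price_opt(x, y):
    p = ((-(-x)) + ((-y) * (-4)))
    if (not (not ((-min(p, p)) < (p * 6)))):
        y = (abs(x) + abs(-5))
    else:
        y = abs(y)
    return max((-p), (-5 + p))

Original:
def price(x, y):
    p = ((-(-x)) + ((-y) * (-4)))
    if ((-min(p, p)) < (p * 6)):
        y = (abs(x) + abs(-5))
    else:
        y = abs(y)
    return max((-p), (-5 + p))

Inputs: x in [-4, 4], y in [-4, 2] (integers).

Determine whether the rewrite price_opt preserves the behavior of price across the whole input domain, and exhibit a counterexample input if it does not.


Behavior is preserved: although boolean connective usage differs, the outputs never diverge.
Tracing x=3, y=0: price: p := 3 | ((-min(p, p)) < (p * 6)): true | y := 8 | result -2 | price_opt: p := 3 | (not (not ((-min(p, p)) < (p * 6)))): true | y := 8 | result -2 — matching result -2.
Every one of the 63 inputs gives matching results.
verdict: equivalent


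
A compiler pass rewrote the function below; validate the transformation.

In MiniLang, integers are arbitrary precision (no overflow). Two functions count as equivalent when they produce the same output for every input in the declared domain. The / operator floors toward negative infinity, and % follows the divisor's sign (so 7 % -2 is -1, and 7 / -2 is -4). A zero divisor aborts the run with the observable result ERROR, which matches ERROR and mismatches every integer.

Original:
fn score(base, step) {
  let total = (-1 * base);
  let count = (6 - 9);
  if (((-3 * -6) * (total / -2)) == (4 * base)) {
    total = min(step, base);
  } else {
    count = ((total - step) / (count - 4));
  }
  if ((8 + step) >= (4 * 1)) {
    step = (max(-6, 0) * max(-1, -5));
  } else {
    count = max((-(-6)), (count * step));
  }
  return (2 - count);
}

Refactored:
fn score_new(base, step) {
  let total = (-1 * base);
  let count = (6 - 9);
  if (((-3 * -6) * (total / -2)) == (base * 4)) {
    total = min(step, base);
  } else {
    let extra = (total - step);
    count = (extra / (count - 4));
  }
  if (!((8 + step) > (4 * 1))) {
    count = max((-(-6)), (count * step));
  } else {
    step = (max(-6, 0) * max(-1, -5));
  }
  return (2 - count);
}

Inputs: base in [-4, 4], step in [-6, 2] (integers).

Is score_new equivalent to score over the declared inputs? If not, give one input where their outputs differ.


Take base=-4, step=-4.
score: total=4, then count=-3, then (((-3 * -6) * (total / -2)) == (4 * base)) is false, then count=-2, then ((8 + step) >= (4 * 1)) is true, then step=0, then returns 4
score_new: total=4, then count=-3, then (((-3 * -6) * (total / -2)) == (base * 4)) is false, then extra=8, then count=-2, then (!((8 + step) > (4 * 1))) is true, then count=8, then returns -6
4 against -6: the behavior changed.
verdict: not equivalent; witness: base=-4, step=-4


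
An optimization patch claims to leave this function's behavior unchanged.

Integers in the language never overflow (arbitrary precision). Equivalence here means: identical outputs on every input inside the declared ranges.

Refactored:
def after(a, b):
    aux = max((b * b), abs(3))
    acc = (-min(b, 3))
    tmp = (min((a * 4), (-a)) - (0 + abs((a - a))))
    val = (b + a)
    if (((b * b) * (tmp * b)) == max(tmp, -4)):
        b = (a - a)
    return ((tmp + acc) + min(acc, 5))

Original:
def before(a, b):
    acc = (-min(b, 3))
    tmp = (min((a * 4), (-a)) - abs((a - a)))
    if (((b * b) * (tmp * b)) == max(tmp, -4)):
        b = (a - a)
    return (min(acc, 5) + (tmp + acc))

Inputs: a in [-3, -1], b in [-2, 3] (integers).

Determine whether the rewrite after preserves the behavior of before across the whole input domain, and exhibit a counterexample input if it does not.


Side by side, the visible changes include: local variable names differ; also arithmetic usage differs; also constant usage differs; also statement counts differ; also min/max/abs usage differs.
As a probe, take a=-3, b=-1: before runs acc := 1 | tmp := -12 | (((b * b) * (tmp * b)) == max(tmp, -4)): false | result -10; after runs aux := 3 | acc := 1 | tmp := -12 | val := -4 | (((b * b) * (tmp * b)) == max(tmp, -4)): false | result -10; both end at -10.
Checked all 18 inputs in the declared domain: the outputs agree on every one.
verdict: equivalent


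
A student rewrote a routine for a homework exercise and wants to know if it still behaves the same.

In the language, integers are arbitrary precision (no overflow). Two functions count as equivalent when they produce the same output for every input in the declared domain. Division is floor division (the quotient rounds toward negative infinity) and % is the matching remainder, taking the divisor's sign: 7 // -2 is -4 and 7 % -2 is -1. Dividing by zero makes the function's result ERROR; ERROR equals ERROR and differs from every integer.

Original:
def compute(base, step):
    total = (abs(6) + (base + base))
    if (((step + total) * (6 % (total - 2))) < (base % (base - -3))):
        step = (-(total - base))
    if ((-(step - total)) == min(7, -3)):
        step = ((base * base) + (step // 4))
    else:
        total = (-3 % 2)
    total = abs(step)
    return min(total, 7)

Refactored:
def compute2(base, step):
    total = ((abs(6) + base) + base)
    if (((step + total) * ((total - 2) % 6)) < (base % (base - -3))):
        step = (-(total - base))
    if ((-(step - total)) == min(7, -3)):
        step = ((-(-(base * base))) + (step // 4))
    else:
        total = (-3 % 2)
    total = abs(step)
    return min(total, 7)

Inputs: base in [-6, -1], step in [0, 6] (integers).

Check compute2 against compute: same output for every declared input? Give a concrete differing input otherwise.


base=-6, step=1 yields 1 from compute but 0 from compute2.
verdict: not equivalent; witness: base=-6, step=1


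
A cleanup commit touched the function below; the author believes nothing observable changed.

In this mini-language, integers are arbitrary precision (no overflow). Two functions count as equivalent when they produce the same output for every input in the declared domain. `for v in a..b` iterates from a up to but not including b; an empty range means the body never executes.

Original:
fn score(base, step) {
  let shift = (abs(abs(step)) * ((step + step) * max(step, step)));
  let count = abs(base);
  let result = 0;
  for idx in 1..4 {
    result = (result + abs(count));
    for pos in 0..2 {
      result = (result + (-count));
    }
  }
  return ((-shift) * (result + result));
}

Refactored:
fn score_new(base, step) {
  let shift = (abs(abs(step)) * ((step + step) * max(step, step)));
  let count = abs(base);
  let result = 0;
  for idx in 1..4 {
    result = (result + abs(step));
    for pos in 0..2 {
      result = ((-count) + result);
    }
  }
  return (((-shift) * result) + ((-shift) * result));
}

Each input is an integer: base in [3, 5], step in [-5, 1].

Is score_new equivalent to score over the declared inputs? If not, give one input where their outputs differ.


Not equivalent: base=3, step=-5 separates them (4500 vs 1500).
score: shift = 250; count = 3; result = 0; [idx=1]; result = 3; [pos=0]; result = 0; [pos=1]; result = -3; [idx=2]; result = 0; [pos=0]; result = -3; [pos=1]; result = -6; [idx=3]; result = -3; [pos=0]; result = -6; [pos=1]; result = -9; return 4500
score_new: shift = 250; count = 3; result = 0; [idx=1]; result = 5; [pos=0]; result = 2; [pos=1]; result = -1; [idx=2]; result = 4; [pos=0]; result = 1; [pos=1]; result = -2; [idx=3]; result = 3; [pos=0]; result = 0; [pos=1]; result = -3; return 1500
verdict: not equivalent; witness: base=3, step=-5


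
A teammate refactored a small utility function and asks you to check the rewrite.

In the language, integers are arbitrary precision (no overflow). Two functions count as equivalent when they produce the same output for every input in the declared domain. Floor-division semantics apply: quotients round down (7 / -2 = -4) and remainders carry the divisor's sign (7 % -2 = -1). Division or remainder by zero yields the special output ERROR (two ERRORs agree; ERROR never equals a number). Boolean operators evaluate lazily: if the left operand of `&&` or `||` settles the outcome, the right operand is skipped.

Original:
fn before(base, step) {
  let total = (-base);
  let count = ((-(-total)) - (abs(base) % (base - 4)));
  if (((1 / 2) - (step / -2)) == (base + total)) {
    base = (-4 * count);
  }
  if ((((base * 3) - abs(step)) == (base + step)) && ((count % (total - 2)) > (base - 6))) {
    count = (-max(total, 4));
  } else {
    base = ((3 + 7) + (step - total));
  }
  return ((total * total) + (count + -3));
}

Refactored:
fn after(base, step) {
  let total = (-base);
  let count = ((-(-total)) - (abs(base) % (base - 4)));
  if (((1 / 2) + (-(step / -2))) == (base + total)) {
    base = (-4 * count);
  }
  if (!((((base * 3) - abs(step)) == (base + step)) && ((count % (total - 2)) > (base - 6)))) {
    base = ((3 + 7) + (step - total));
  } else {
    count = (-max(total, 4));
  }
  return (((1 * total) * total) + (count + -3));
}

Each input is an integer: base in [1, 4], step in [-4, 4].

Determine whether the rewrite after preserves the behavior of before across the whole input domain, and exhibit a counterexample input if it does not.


Differences: arithmetic usage differs; and constant usage differs; and boolean connective usage differs — yet all 36 inputs agree.
verdict: equivalent


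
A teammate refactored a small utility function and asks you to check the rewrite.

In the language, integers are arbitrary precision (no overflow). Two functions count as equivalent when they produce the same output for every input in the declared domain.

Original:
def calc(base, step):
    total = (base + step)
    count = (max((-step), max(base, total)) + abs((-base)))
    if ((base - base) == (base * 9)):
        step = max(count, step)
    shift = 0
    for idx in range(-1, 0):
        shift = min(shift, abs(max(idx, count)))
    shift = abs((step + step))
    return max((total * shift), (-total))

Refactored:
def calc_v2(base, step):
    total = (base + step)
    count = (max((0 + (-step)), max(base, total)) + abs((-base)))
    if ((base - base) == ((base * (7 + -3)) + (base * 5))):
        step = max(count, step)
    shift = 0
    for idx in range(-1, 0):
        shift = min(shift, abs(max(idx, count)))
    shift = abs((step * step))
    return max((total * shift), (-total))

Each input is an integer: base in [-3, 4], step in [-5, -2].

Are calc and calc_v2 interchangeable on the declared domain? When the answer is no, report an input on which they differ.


These are not equivalent — on base=4, step=-3 the outputs split (6 vs 9).
calc: total=1, then count=8, then ((base - base) == (base * 9)) is false, then shift=0, then (idx=-1), then shift=0, then shift=6, then returns 6
calc_v2: total=1, then count=8, then ((base - base) == ((base * (7 + -3)) + (base * 5))) is false, then shift=0, then (idx=-1), then shift=0, then shift=9, then returns 9
verdict: not equivalent; witness: base=4, step=-3


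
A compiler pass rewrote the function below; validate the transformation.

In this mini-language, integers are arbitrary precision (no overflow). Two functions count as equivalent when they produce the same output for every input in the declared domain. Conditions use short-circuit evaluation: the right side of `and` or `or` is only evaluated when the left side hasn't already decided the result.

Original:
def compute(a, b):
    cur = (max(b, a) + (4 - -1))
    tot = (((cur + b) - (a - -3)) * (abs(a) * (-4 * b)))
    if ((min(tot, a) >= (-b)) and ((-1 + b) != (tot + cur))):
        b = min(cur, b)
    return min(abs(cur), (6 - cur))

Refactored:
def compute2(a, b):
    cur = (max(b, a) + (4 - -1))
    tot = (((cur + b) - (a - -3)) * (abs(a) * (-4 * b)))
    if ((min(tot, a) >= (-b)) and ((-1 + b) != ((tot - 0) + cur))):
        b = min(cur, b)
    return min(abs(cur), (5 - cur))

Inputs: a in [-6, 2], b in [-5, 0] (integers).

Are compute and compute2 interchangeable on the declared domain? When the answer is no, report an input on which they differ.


Not equivalent: a=-6, b=-2 separates them (3 vs 2).
compute: cur := 3 | tot := 192 | ((min(tot, a) >= (-b)) and ((-1 + b) != (tot + cur))): false | result 3
compute2: cur := 3 | tot := 192 | ((min(tot, a) >= (-b)) and ((-1 + b) != ((tot - 0) + cur))): false | result 2
verdict: not equivalent; witness: a=-6, b=-2


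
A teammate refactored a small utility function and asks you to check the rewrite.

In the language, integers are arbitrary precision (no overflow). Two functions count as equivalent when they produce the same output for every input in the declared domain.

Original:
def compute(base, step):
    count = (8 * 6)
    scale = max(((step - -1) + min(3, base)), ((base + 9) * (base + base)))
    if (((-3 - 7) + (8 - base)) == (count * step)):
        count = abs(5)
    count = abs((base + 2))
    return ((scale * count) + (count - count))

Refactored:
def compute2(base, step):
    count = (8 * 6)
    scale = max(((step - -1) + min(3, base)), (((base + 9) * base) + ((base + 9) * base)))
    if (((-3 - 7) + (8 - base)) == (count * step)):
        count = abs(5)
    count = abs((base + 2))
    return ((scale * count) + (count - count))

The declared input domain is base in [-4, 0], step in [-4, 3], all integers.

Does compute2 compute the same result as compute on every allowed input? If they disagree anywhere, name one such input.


Changes here: arithmetic usage differs, plus constant usage differs; the full 40-point sweep finds no disagreement.
verdict: equivalent
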